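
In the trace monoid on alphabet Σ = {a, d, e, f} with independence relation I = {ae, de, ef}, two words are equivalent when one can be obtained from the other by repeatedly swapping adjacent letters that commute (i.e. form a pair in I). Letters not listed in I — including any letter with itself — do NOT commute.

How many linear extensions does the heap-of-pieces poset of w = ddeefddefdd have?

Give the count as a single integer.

165

#0=d has no predecessor
#1=d depends on [0:d]
#2=e has no predecessor
#3=e depends on [2:e]
#4=f depends on [1:d]
#5=d depends on [4:f]
#6=d depends on [5:d]
#7=e depends on [3:e]
#8=f depends on [6:d]
#9=d depends on [8:f]
#10=d depends on [9:d]
sources: [0:d, 2:e]
N(rest) = Σ N(rest − s) over sources s of rest; N(one piece) = 1:
  size 1 → [7]=1  [10]=1
  size 2 → [3,7]=1  [7,10]=2  [9,10]=1
  size 3 → [2,3,7]=1  [3,7,10]=3  [7,9,10]=3  [8,9,10]=1
  size 4 → [2,3,7,10]=4  [3,7,9,10]=6  [6,8,9,10]=1  [7,8,9,10]=4
  size 5 → [2,3,7,9,10]=10  [3,7,8,9,10]=10  [5,6,8,9,10]=1  [6,7,8,9,10]=5
  size 6 → [2,3,7,8,9,10]=20  [3,6,7,8,9,10]=15  [4,5,6,8,9,10]=1  [5,6,7,8,9,10]=6
  size 7 → [1,4,5,6,8,9,10]=1  [2,3,6,7,8,9,10]=35  [3,5,6,7,8,9,10]=21  [4,5,6,7,8,9,10]=7
  size 8 → [0,1,4,5,6,8,9,10]=1  [1,4,5,6,7,8,9,10]=8  [2,3,5,6,7,8,9,10]=56  [3,4,5,6,7,8,9,10]=28
  size 9 → [0,1,4,5,6,7,8,9,10]=9  [1,3,4,5,6,7,8,9,10]=36  [2,3,4,5,6,7,8,9,10]=84
  first=0(d) contributes 120
  first=2(e) contributes 45
|[w]| = 165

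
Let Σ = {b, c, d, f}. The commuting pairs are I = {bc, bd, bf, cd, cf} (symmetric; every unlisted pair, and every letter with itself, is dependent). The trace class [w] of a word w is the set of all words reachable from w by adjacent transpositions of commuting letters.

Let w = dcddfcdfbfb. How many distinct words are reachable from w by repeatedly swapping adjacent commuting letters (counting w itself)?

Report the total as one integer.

#0=d has no predecessor
#1=c has no predecessor
#2=d depends on [0:d]
#3=d depends on [2:d]
#4=f depends on [3:d]
#5=c depends on [1:c]
#6=d depends on [4:f]
#7=f depends on [6:d]
#8=b has no predecessor
#9=f depends on [7:f]
#10=b depends on [8:b]
sources: [0:d, 1:c, 8:b]
N(rest) = Σ N(rest − s) over sources s of rest; N(one piece) = 1:
  size 1 → [5]=1  [9]=1  [10]=1
  size 2 → [1,5]=1  [5,9]=2  [5,10]=2  [7,9]=1  [8,10]=1  [9,10]=2
  size 3 → [1,5,9]=3  [1,5,10]=3  [5,7,9]=3  [5,8,10]=3  [5,9,10]=6  [6,7,9]=1  [7,9,10]=3  [8,9,10]=3
  size 4 → [1,5,7,9]=6  [1,5,8,10]=6  [1,5,9,10]=12  [4,6,7,9]=1  [5,6,7,9]=4  [5,7,9,10]=12  [5,8,9,10]=12  [6,7,9,10]=4  [7,8,9,10]=6
  size 5 → [1,5,6,7,9]=10  [1,5,7,9,10]=30  [1,5,8,9,10]=30  [3,4,6,7,9]=1  [4,5,6,7,9]=5  [4,6,7,9,10]=5  [5,6,7,9,10]=20  [5,7,8,9,10]=30  [6,7,8,9,10]=10
  size 6 → [1,4,5,6,7,9]=15  [1,5,6,7,9,10]=60  [1,5,7,8,9,10]=90  [2,3,4,6,7,9]=1  [3,4,5,6,7,9]=6  [3,4,6,7,9,10]=6  [4,5,6,7,9,10]=30  [4,6,7,8,9,10]=15  [5,6,7,8,9,10]=60
  size 7 → [0,2,3,4,6,7,9]=1  [1,3,4,5,6,7,9]=21  [1,4,5,6,7,9,10]=105  [1,5,6,7,8,9,10]=210  [2,3,4,5,6,7,9]=7  [2,3,4,6,7,9,10]=7  [3,4,5,6,7,9,10]=42  [3,4,6,7,8,9,10]=21  [4,5,6,7,8,9,10]=105
  size 8 → [0,2,3,4,5,6,7,9]=8  [0,2,3,4,6,7,9,10]=8  [1,2,3,4,5,6,7,9]=28  [1,3,4,5,6,7,9,10]=168  [1,4,5,6,7,8,9,10]=420  [2,3,4,5,6,7,9,10]=56  [2,3,4,6,7,8,9,10]=28  [3,4,5,6,7,8,9,10]=168
  size 9 → [0,1,2,3,4,5,6,7,9]=36  [0,2,3,4,5,6,7,9,10]=72  [0,2,3,4,6,7,8,9,10]=36  [1,2,3,4,5,6,7,9,10]=252  [1,3,4,5,6,7,8,9,10]=756  [2,3,4,5,6,7,8,9,10]=252
  first=0(d) contributes 1260
  first=1(c) contributes 360
  first=8(b) contributes 360
|[w]| = 1980

1980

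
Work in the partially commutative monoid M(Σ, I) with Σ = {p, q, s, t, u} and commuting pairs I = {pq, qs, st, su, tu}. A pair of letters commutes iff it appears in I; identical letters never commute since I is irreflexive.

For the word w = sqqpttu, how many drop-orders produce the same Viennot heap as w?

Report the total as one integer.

18

drop 0:s onto floor
drop 1:q onto floor
drop 2:q onto {1:q}
drop 3:p onto {0:s}
drop 4:t onto {2:q, 3:p}
drop 5:t onto {4:t}
drop 6:u onto {2:q, 3:p}
ground layer = {0:s, 1:q}
drop-orders for the pieces not yet dropped (sum over which currently-grounded one goes next):
  1 to go: {5} 1  {6} 1
  2 to go: {4,5} 1  {5,6} 2
  3 to go: {4,5,6} 3
  4 to go: {2,4,5,6} 3  {3,4,5,6} 3
  5 to go: {0,3,4,5,6} 3  {1,2,4,5,6} 3  {2,3,4,5,6} 6
  if 0:s drops first: 9 orders
  if 1:q drops first: 9 orders
heap linearizations: 18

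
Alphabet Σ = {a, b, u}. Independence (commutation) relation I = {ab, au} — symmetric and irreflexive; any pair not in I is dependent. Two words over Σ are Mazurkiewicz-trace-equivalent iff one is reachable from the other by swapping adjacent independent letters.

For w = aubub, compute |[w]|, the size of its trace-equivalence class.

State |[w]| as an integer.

0(a) covers ∅
1(u) covers ∅
2(b) covers 1:u
3(u) covers 2:b
4(b) covers 3:u
floor of heap: 0:a, 1:u
completions by unplaced set U, small U first (add the entries for U minus each lowest piece of U):
  |U|=1: {0}:1  {4}:1
  |U|=2: {0,4}:2  {3,4}:1
  |U|=3: {0,3,4}:3  {2,3,4}:1
  start at 0(a): 1
  start at 1(u): 4
sum over floor = 5

5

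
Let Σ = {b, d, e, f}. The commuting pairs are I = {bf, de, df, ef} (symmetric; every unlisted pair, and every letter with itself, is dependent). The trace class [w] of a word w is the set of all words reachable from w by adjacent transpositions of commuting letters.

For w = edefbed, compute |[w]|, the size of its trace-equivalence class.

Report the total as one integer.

#0=e has no predecessor
#1=d has no predecessor
#2=e depends on [0:e]
#3=f has no predecessor
#4=b depends on [1:d, 2:e]
#5=e depends on [4:b]
#6=d depends on [4:b]
sources: [0:e, 1:d, 3:f]
N(rest) = Σ N(rest − s) over sources s of rest; N(one piece) = 1:
  size 1 → [3]=1  [5]=1  [6]=1
  size 2 → [3,5]=2  [3,6]=2  [5,6]=2
  size 3 → [3,5,6]=6  [4,5,6]=2
  size 4 → [1,4,5,6]=2  [2,4,5,6]=2  [3,4,5,6]=8
  size 5 → [0,2,4,5,6]=2  [1,2,4,5,6]=4  [1,3,4,5,6]=10  [2,3,4,5,6]=10
  first=0(e) contributes 24
  first=1(d) contributes 12
  first=3(f) contributes 6
|[w]| = 42

42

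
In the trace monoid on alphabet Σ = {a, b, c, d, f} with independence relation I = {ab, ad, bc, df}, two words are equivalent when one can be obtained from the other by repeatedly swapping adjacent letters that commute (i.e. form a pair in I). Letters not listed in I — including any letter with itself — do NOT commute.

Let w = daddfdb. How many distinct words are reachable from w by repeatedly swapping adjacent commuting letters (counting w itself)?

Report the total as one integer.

0(d) covers ∅
1(a) covers ∅
2(d) covers 0:d
3(d) covers 2:d
4(f) covers 1:a
5(d) covers 3:d
6(b) covers 4:f, 5:d
floor of heap: 0:d, 1:a
completions by unplaced set U, small U first (add the entries for U minus each lowest piece of U):
  |U|=1: {6}:1
  |U|=2: {4,6}:1  {5,6}:1
  |U|=3: {1,4,6}:1  {3,5,6}:1  {4,5,6}:2
  |U|=4: {1,4,5,6}:3  {2,3,5,6}:1  {3,4,5,6}:3
  |U|=5: {0,2,3,5,6}:1  {1,3,4,5,6}:6  {2,3,4,5,6}:4
  start at 0(d): 10
  start at 1(a): 5
sum over floor = 15

15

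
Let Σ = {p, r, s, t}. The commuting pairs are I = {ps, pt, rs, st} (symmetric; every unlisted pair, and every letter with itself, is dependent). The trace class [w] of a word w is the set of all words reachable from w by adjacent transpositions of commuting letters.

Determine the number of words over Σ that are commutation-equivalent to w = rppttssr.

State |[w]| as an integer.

#0=r has no predecessor
#1=p depends on [0:r]
#2=p depends on [1:p]
#3=t depends on [0:r]
#4=t depends on [3:t]
#5=s has no predecessor
#6=s depends on [5:s]
#7=r depends on [2:p, 4:t]
sources: [0:r, 5:s]
N(rest) = Σ N(rest − s) over sources s of rest; N(one piece) = 1:
  size 1 → [6]=1  [7]=1
  size 2 → [2,7]=1  [4,7]=1  [5,6]=1  [6,7]=2
  size 3 → [1,2,7]=1  [2,4,7]=2  [2,6,7]=3  [3,4,7]=1  [4,6,7]=3  [5,6,7]=3
  size 4 → [1,2,4,7]=3  [1,2,6,7]=4  [2,3,4,7]=3  [2,4,6,7]=8  [2,5,6,7]=6  [3,4,6,7]=4  [4,5,6,7]=6
  size 5 → [1,2,3,4,7]=6  [1,2,4,6,7]=15  [1,2,5,6,7]=10  [2,3,4,6,7]=15  [2,4,5,6,7]=20  [3,4,5,6,7]=10
  size 6 → [0,1,2,3,4,7]=6  [1,2,3,4,6,7]=36  [1,2,4,5,6,7]=45  [2,3,4,5,6,7]=45
  first=0(r) contributes 126
  first=5(s) contributes 42
|[w]| = 168

168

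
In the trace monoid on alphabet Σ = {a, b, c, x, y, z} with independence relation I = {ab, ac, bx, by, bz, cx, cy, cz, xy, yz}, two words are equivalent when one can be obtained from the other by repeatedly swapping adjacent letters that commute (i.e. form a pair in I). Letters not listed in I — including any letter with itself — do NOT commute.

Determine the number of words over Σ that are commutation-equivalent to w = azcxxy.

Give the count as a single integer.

0(a) covers ∅
1(z) covers 0:a
2(c) covers ∅
3(x) covers 1:z
4(x) covers 3:x
5(y) covers 0:a
floor of heap: 0:a, 2:c
completions by unplaced set U, small U first (add the entries for U minus each lowest piece of U):
  |U|=1: {2}:1  {4}:1  {5}:1
  |U|=2: {2,4}:2  {2,5}:2  {3,4}:1  {4,5}:2
  |U|=3: {1,3,4}:1  {2,3,4}:3  {2,4,5}:6  {3,4,5}:3
  |U|=4: {1,2,3,4}:4  {1,3,4,5}:4  {2,3,4,5}:12
  start at 0(a): 20
  start at 2(c): 4
sum over floor = 24

24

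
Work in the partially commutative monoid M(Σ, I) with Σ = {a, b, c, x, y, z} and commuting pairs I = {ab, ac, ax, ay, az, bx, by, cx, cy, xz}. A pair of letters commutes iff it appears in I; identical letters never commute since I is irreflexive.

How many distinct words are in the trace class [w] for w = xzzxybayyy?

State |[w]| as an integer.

drop 0:x onto floor
drop 1:z onto floor
drop 2:z onto {1:z}
drop 3:x onto {0:x}
drop 4:y onto {2:z, 3:x}
drop 5:b onto {2:z}
drop 6:a onto floor
drop 7:y onto {4:y}
drop 8:y onto {7:y}
drop 9:y onto {8:y}
ground layer = {0:x, 1:z, 6:a}
drop-orders for the pieces not yet dropped (sum over which currently-grounded one goes next):
  1 to go: {5} 1  {6} 1  {9} 1
  2 to go: {5,6} 2  {5,9} 2  {6,9} 2  {8,9} 1
  3 to go: {5,6,9} 6  {5,8,9} 3  {6,8,9} 3  {7,8,9} 1
  4 to go: {4,7,8,9} 1  {5,6,8,9} 12  {5,7,8,9} 4  {6,7,8,9} 4
  5 to go: {3,4,7,8,9} 1  {4,5,7,8,9} 5  {4,6,7,8,9} 5  {5,6,7,8,9} 20
  6 to go: {0,3,4,7,8,9} 1  {2,4,5,7,8,9} 5  {3,4,5,7,8,9} 6  {3,4,6,7,8,9} 6  {4,5,6,7,8,9} 30
  7 to go: {0,3,4,5,7,8,9} 7  {0,3,4,6,7,8,9} 7  {1,2,4,5,7,8,9} 5  {2,3,4,5,7,8,9} 11  {2,4,5,6,7,8,9} 35  {3,4,5,6,7,8,9} 42
  8 to go: {0,2,3,4,5,7,8,9} 18  {0,3,4,5,6,7,8,9} 56  {1,2,3,4,5,7,8,9} 16  {1,2,4,5,6,7,8,9} 40  {2,3,4,5,6,7,8,9} 88
  if 0:x drops first: 144 orders
  if 1:z drops first: 162 orders
  if 6:a drops first: 34 orders
heap linearizations: 340

340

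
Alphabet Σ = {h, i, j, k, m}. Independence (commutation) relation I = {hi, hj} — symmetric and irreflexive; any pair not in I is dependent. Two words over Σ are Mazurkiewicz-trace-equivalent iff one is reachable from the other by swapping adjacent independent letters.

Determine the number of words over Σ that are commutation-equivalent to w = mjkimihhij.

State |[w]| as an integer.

10

drop 0:m onto floor
drop 1:j onto {0:m}
drop 2:k onto {1:j}
drop 3:i onto {2:k}
drop 4:m onto {3:i}
drop 5:i onto {4:m}
drop 6:h onto {4:m}
drop 7:h onto {6:h}
drop 8:i onto {5:i}
drop 9:j onto {8:i}
ground layer = {0:m}
drop-orders for the pieces not yet dropped (sum over which currently-grounded one goes next):
  1 to go: {7} 1  {9} 1
  2 to go: {6,7} 1  {7,9} 2  {8,9} 1
  3 to go: {5,8,9} 1  {6,7,9} 3  {7,8,9} 3
  4 to go: {5,7,8,9} 4  {6,7,8,9} 6
  5 to go: {5,6,7,8,9} 10
  6 to go: {4,5,6,7,8,9} 10
  7 to go: {3,4,5,6,7,8,9} 10
  8 to go: {2,3,4,5,6,7,8,9} 10
  if 0:m drops first: 10 orders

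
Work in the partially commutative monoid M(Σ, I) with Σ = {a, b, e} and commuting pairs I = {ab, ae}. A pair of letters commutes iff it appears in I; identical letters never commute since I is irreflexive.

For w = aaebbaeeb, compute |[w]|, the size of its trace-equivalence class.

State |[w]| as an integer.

#0=a has no predecessor
#1=a depends on [0:a]
#2=e has no predecessor
#3=b depends on [2:e]
#4=b depends on [3:b]
#5=a depends on [1:a]
#6=e depends on [4:b]
#7=e depends on [6:e]
#8=b depends on [7:e]
sources: [0:a, 2:e]
N(rest) = Σ N(rest − s) over sources s of rest; N(one piece) = 1:
  size 1 → [5]=1  [8]=1
  size 2 → [1,5]=1  [5,8]=2  [7,8]=1
  size 3 → [0,1,5]=1  [1,5,8]=3  [5,7,8]=3  [6,7,8]=1
  size 4 → [0,1,5,8]=4  [1,5,7,8]=6  [4,6,7,8]=1  [5,6,7,8]=4
  size 5 → [0,1,5,7,8]=10  [1,5,6,7,8]=10  [3,4,6,7,8]=1  [4,5,6,7,8]=5
  size 6 → [0,1,5,6,7,8]=20  [1,4,5,6,7,8]=15  [2,3,4,6,7,8]=1  [3,4,5,6,7,8]=6
  size 7 → [0,1,4,5,6,7,8]=35  [1,3,4,5,6,7,8]=21  [2,3,4,5,6,7,8]=7
  first=0(a) contributes 28
  first=2(e) contributes 56
|[w]| = 84

84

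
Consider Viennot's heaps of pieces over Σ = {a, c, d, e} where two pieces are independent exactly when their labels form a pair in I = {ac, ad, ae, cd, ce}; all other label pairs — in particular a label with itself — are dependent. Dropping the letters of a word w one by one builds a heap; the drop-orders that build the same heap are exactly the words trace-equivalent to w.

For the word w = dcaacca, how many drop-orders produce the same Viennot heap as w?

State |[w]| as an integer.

140

0(d) covers ∅
1(c) covers ∅
2(a) covers ∅
3(a) covers 2:a
4(c) covers 1:c
5(c) covers 4:c
6(a) covers 3:a
floor of heap: 0:d, 1:c, 2:a
completions by unplaced set U, small U first (add the entries for U minus each lowest piece of U):
  |U|=1: {0}:1  {5}:1  {6}:1
  |U|=2: {0,5}:2  {0,6}:2  {3,6}:1  {4,5}:1  {5,6}:2
  |U|=3: {0,3,6}:3  {0,4,5}:3  {0,5,6}:6  {1,4,5}:1  {2,3,6}:1  {3,5,6}:3  {4,5,6}:3
  |U|=4: {0,1,4,5}:4  {0,2,3,6}:4  {0,3,5,6}:12  {0,4,5,6}:12  {1,4,5,6}:4  {2,3,5,6}:4  {3,4,5,6}:6
  |U|=5: {0,1,4,5,6}:20  {0,2,3,5,6}:20  {0,3,4,5,6}:30  {1,3,4,5,6}:10  {2,3,4,5,6}:10
  start at 0(d): 20
  start at 1(c): 60
  start at 2(a): 60
sum over floor = 140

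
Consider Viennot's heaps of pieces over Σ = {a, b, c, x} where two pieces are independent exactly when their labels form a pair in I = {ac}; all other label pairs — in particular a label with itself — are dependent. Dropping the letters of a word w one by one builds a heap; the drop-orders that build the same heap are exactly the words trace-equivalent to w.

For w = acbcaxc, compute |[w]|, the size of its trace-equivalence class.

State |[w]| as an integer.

drop 0:a onto floor
drop 1:c onto floor
drop 2:b onto {0:a, 1:c}
drop 3:c onto {2:b}
drop 4:a onto {2:b}
drop 5:x onto {3:c, 4:a}
drop 6:c onto {5:x}
ground layer = {0:a, 1:c}
drop-orders for the pieces not yet dropped (sum over which currently-grounded one goes next):
  1 to go: {6} 1
  2 to go: {5,6} 1
  3 to go: {3,5,6} 1  {4,5,6} 1
  4 to go: {3,4,5,6} 2
  5 to go: {2,3,4,5,6} 2
  if 0:a drops first: 2 orders
  if 1:c drops first: 2 orders
heap linearizations: 4

4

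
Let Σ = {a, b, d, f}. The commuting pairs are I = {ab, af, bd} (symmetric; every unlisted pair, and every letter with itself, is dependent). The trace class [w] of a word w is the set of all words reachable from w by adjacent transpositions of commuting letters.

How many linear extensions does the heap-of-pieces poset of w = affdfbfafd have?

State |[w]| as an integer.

piece 0:a — minimal
piece 1:f — minimal
piece 2:f rests on {1:f}
piece 3:d rests on {0:a, 2:f}
piece 4:f rests on {3:d}
piece 5:b rests on {4:f}
piece 6:f rests on {5:b}
piece 7:a rests on {3:d}
piece 8:f rests on {6:f}
piece 9:d rests on {7:a, 8:f}
minimal pieces: {0:a, 1:f}
ways to finish when only these pieces remain (= sum over removing one remaining piece with nothing left below it):
  1 left: {9}→1
  2 left: {7,9}→1  {8,9}→1
  3 left: {6,8,9}→1  {7,8,9}→2
  4 left: {5,6,8,9}→1  {6,7,8,9}→3
  5 left: {4,5,6,8,9}→1  {5,6,7,8,9}→4
  6 left: {4,5,6,7,8,9}→5
  7 left: {3,4,5,6,7,8,9}→5
  8 left: {0,3,4,5,6,7,8,9}→5  {2,3,4,5,6,7,8,9}→5
  placing 0:a first → 5 extensions
  placing 1:f first → 10 extensions
total linear extensions = 15

15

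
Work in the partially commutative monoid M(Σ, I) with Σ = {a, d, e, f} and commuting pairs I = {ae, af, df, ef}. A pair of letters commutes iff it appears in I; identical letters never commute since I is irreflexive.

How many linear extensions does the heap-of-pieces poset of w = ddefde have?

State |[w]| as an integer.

6

#0=d has no predecessor
#1=d depends on [0:d]
#2=e depends on [1:d]
#3=f has no predecessor
#4=d depends on [2:e]
#5=e depends on [4:d]
sources: [0:d, 3:f]
N(rest) = Σ N(rest − s) over sources s of rest; N(one piece) = 1:
  size 1 → [3]=1  [5]=1
  size 2 → [3,5]=2  [4,5]=1
  size 3 → [2,4,5]=1  [3,4,5]=3
  size 4 → [1,2,4,5]=1  [2,3,4,5]=4
  first=0(d) contributes 5
  first=3(f) contributes 1
|[w]| = 6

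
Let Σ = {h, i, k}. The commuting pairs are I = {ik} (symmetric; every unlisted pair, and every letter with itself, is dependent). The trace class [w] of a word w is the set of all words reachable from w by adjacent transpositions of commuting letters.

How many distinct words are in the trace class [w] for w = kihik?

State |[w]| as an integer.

drop 0:k onto floor
drop 1:i onto floor
drop 2:h onto {0:k, 1:i}
drop 3:i onto {2:h}
drop 4:k onto {2:h}
ground layer = {0:k, 1:i}
drop-orders for the pieces not yet dropped (sum over which currently-grounded one goes next):
  1 to go: {3} 1  {4} 1
  2 to go: {3,4} 2
  3 to go: {2,3,4} 2
  if 0:k drops first: 2 orders
  if 1:i drops first: 2 orders
heap linearizations: 4

4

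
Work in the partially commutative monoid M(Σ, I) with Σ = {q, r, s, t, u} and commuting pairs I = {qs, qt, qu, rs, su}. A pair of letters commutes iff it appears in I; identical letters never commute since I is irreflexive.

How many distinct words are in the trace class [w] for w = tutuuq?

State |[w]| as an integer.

#0=t has no predecessor
#1=u depends on [0:t]
#2=t depends on [1:u]
#3=u depends on [2:t]
#4=u depends on [3:u]
#5=q has no predecessor
sources: [0:t, 5:q]
N(rest) = Σ N(rest − s) over sources s of rest; N(one piece) = 1:
  size 1 → [4]=1  [5]=1
  size 2 → [3,4]=1  [4,5]=2
  size 3 → [2,3,4]=1  [3,4,5]=3
  size 4 → [1,2,3,4]=1  [2,3,4,5]=4
  first=0(t) contributes 5
  first=5(q) contributes 1
|[w]| = 6

6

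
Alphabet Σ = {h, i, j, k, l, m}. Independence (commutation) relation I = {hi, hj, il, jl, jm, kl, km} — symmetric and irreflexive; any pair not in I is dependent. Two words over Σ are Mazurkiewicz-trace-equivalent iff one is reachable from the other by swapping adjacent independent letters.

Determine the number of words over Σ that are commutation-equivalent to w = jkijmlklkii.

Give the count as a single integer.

52

#0=j has no predecessor
#1=k depends on [0:j]
#2=i depends on [1:k]
#3=j depends on [2:i]
#4=m depends on [2:i]
#5=l depends on [4:m]
#6=k depends on [3:j]
#7=l depends on [5:l]
#8=k depends on [6:k]
#9=i depends on [4:m, 8:k]
#10=i depends on [9:i]
sources: [0:j]
N(rest) = Σ N(rest − s) over sources s of rest; N(one piece) = 1:
  size 1 → [7]=1  [10]=1
  size 2 → [5,7]=1  [7,10]=2  [9,10]=1
  size 3 → [5,7,10]=3  [7,9,10]=3  [8,9,10]=1
  size 4 → [5,7,9,10]=6  [6,8,9,10]=1  [7,8,9,10]=4
  size 5 → [3,6,8,9,10]=1  [4,5,7,9,10]=6  [5,7,8,9,10]=10  [6,7,8,9,10]=5
  size 6 → [3,6,7,8,9,10]=6  [4,5,7,8,9,10]=16  [5,6,7,8,9,10]=15
  size 7 → [3,5,6,7,8,9,10]=21  [4,5,6,7,8,9,10]=31
  size 8 → [3,4,5,6,7,8,9,10]=52
  size 9 → [2,3,4,5,6,7,8,9,10]=52
  first=0(j) contributes 52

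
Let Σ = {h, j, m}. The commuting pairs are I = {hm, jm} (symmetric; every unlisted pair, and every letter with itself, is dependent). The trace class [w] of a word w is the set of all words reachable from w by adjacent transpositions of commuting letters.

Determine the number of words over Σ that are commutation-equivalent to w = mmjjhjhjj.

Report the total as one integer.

#0=m has no predecessor
#1=m depends on [0:m]
#2=j has no predecessor
#3=j depends on [2:j]
#4=h depends on [3:j]
#5=j depends on [4:h]
#6=h depends on [5:j]
#7=j depends on [6:h]
#8=j depends on [7:j]
sources: [0:m, 2:j]
N(rest) = Σ N(rest − s) over sources s of rest; N(one piece) = 1:
  size 1 → [1]=1  [8]=1
  size 2 → [0,1]=1  [1,8]=2  [7,8]=1
  size 3 → [0,1,8]=3  [1,7,8]=3  [6,7,8]=1
  size 4 → [0,1,7,8]=6  [1,6,7,8]=4  [5,6,7,8]=1
  size 5 → [0,1,6,7,8]=10  [1,5,6,7,8]=5  [4,5,6,7,8]=1
  size 6 → [0,1,5,6,7,8]=15  [1,4,5,6,7,8]=6  [3,4,5,6,7,8]=1
  size 7 → [0,1,4,5,6,7,8]=21  [1,3,4,5,6,7,8]=7  [2,3,4,5,6,7,8]=1
  first=0(m) contributes 8
  first=2(j) contributes 28
|[w]| = 36

36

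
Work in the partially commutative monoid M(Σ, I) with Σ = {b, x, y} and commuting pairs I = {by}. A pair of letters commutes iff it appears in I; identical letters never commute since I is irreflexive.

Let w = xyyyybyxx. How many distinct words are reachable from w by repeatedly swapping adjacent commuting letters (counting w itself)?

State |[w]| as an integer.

piece 0:x — minimal
piece 1:y rests on {0:x}
piece 2:y rests on {1:y}
piece 3:y rests on {2:y}
piece 4:y rests on {3:y}
piece 5:b rests on {0:x}
piece 6:y rests on {4:y}
piece 7:x rests on {5:b, 6:y}
piece 8:x rests on {7:x}
minimal pieces: {0:x}
ways to finish when only these pieces remain (= sum over removing one remaining piece with nothing left below it):
  1 left: {8}→1
  2 left: {7,8}→1
  3 left: {5,7,8}→1  {6,7,8}→1
  4 left: {4,6,7,8}→1  {5,6,7,8}→2
  5 left: {3,4,6,7,8}→1  {4,5,6,7,8}→3
  6 left: {2,3,4,6,7,8}→1  {3,4,5,6,7,8}→4
  7 left: {1,2,3,4,6,7,8}→1  {2,3,4,5,6,7,8}→5
  placing 0:x first → 6 extensions

6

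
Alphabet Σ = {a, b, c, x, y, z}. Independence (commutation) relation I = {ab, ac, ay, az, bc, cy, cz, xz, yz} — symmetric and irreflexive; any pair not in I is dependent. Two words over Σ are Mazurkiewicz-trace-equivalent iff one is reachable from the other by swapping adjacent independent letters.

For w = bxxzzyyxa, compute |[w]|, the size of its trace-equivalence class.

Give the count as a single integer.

0(b) covers ∅
1(x) covers 0:b
2(x) covers 1:x
3(z) covers 0:b
4(z) covers 3:z
5(y) covers 2:x
6(y) covers 5:y
7(x) covers 6:y
8(a) covers 7:x
floor of heap: 0:b
completions by unplaced set U, small U first (add the entries for U minus each lowest piece of U):
  |U|=1: {4}:1  {8}:1
  |U|=2: {3,4}:1  {4,8}:2  {7,8}:1
  |U|=3: {3,4,8}:3  {4,7,8}:3  {6,7,8}:1
  |U|=4: {3,4,7,8}:6  {4,6,7,8}:4  {5,6,7,8}:1
  |U|=5: {2,5,6,7,8}:1  {3,4,6,7,8}:10  {4,5,6,7,8}:5
  |U|=6: {1,2,5,6,7,8}:1  {2,4,5,6,7,8}:6  {3,4,5,6,7,8}:15
  |U|=7: {1,2,4,5,6,7,8}:7  {2,3,4,5,6,7,8}:21
  start at 0(b): 28

28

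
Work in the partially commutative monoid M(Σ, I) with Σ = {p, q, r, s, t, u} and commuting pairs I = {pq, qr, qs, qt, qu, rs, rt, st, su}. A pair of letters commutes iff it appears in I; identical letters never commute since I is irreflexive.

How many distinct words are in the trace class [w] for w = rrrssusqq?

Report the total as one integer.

1260

0(r) covers ∅
1(r) covers 0:r
2(r) covers 1:r
3(s) covers ∅
4(s) covers 3:s
5(u) covers 2:r
6(s) covers 4:s
7(q) covers ∅
8(q) covers 7:q
floor of heap: 0:r, 3:s, 7:q
completions by unplaced set U, small U first (add the entries for U minus each lowest piece of U):
  |U|=1: {5}:1  {6}:1  {8}:1
  |U|=2: {2,5}:1  {4,6}:1  {5,6}:2  {5,8}:2  {6,8}:2  {7,8}:1
  |U|=3: {1,2,5}:1  {2,5,6}:3  {2,5,8}:3  {3,4,6}:1  {4,5,6}:3  {4,6,8}:3  {5,6,8}:6  {5,7,8}:3  {6,7,8}:3
  |U|=4: {0,1,2,5}:1  {1,2,5,6}:4  {1,2,5,8}:4  {2,4,5,6}:6  {2,5,6,8}:12  {2,5,7,8}:6  {3,4,5,6}:4  {3,4,6,8}:4  {4,5,6,8}:12  {4,6,7,8}:6  {5,6,7,8}:12
  |U|=5: {0,1,2,5,6}:5  {0,1,2,5,8}:5  {1,2,4,5,6}:10  {1,2,5,6,8}:20  {1,2,5,7,8}:10  {2,3,4,5,6}:10  {2,4,5,6,8}:30  {2,5,6,7,8}:30  {3,4,5,6,8}:20  {3,4,6,7,8}:10  {4,5,6,7,8}:30
  |U|=6: {0,1,2,4,5,6}:15  {0,1,2,5,6,8}:30  {0,1,2,5,7,8}:15  {1,2,3,4,5,6}:20  {1,2,4,5,6,8}:60  {1,2,5,6,7,8}:60  {2,3,4,5,6,8}:60  {2,4,5,6,7,8}:90  {3,4,5,6,7,8}:60
  |U|=7: {0,1,2,3,4,5,6}:35  {0,1,2,4,5,6,8}:105  {0,1,2,5,6,7,8}:105  {1,2,3,4,5,6,8}:140  {1,2,4,5,6,7,8}:210  {2,3,4,5,6,7,8}:210
  start at 0(r): 560
  start at 3(s): 420
  start at 7(q): 280
sum over floor = 1260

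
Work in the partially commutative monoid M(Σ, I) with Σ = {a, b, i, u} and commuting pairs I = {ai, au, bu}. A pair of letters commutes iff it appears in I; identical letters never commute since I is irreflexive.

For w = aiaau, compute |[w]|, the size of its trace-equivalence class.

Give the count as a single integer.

0(a) covers ∅
1(i) covers ∅
2(a) covers 0:a
3(a) covers 2:a
4(u) covers 1:i
floor of heap: 0:a, 1:i
completions by unplaced set U, small U first (add the entries for U minus each lowest piece of U):
  |U|=1: {3}:1  {4}:1
  |U|=2: {1,4}:1  {2,3}:1  {3,4}:2
  |U|=3: {0,2,3}:1  {1,3,4}:3  {2,3,4}:3
  start at 0(a): 6
  start at 1(i): 4
sum over floor = 10

10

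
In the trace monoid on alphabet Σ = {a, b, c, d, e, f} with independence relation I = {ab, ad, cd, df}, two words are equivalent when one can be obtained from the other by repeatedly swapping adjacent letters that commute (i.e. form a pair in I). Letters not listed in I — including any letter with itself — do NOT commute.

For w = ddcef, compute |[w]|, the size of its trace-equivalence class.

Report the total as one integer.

3

0(d) covers ∅
1(d) covers 0:d
2(c) covers ∅
3(e) covers 1:d, 2:c
4(f) covers 3:e
floor of heap: 0:d, 2:c
completions by unplaced set U, small U first (add the entries for U minus each lowest piece of U):
  |U|=1: {4}:1
  |U|=2: {3,4}:1
  |U|=3: {1,3,4}:1  {2,3,4}:1
  start at 0(d): 2
  start at 2(c): 1
sum over floor = 3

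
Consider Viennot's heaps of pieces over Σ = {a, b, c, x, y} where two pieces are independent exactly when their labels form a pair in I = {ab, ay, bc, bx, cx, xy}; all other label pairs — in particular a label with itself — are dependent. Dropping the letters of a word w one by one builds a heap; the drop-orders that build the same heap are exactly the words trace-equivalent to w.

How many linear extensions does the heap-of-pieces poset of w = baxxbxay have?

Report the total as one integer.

56

0(b) covers ∅
1(a) covers ∅
2(x) covers 1:a
3(x) covers 2:x
4(b) covers 0:b
5(x) covers 3:x
6(a) covers 5:x
7(y) covers 4:b
floor of heap: 0:b, 1:a
completions by unplaced set U, small U first (add the entries for U minus each lowest piece of U):
  |U|=1: {6}:1  {7}:1
  |U|=2: {4,7}:1  {5,6}:1  {6,7}:2
  |U|=3: {0,4,7}:1  {3,5,6}:1  {4,6,7}:3  {5,6,7}:3
  |U|=4: {0,4,6,7}:4  {2,3,5,6}:1  {3,5,6,7}:4  {4,5,6,7}:6
  |U|=5: {0,4,5,6,7}:10  {1,2,3,5,6}:1  {2,3,5,6,7}:5  {3,4,5,6,7}:10
  |U|=6: {0,3,4,5,6,7}:20  {1,2,3,5,6,7}:6  {2,3,4,5,6,7}:15
  start at 0(b): 21
  start at 1(a): 35
sum over floor = 56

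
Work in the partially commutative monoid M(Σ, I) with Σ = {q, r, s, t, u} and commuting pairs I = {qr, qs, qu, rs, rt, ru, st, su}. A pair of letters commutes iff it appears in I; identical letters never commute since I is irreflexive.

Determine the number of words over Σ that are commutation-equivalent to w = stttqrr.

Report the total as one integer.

drop 0:s onto floor
drop 1:t onto floor
drop 2:t onto {1:t}
drop 3:t onto {2:t}
drop 4:q onto {3:t}
drop 5:r onto floor
drop 6:r onto {5:r}
ground layer = {0:s, 1:t, 5:r}
drop-orders for the pieces not yet dropped (sum over which currently-grounded one goes next):
  1 to go: {0} 1  {4} 1  {6} 1
  2 to go: {0,4} 2  {0,6} 2  {3,4} 1  {4,6} 2  {5,6} 1
  3 to go: {0,3,4} 3  {0,4,6} 6  {0,5,6} 3  {2,3,4} 1  {3,4,6} 3  {4,5,6} 3
  4 to go: {0,2,3,4} 4  {0,3,4,6} 12  {0,4,5,6} 12  {1,2,3,4} 1  {2,3,4,6} 4  {3,4,5,6} 6
  5 to go: {0,1,2,3,4} 5  {0,2,3,4,6} 20  {0,3,4,5,6} 30  {1,2,3,4,6} 5  {2,3,4,5,6} 10
  if 0:s drops first: 15 orders
  if 1:t drops first: 60 orders
  if 5:r drops first: 30 orders
heap linearizations: 105

105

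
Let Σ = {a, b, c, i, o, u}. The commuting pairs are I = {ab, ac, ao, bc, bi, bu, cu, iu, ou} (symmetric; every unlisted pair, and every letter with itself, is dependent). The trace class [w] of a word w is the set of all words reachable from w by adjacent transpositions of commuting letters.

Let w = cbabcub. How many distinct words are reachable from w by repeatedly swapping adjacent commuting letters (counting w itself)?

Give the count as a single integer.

0(c) covers ∅
1(b) covers ∅
2(a) covers ∅
3(b) covers 1:b
4(c) covers 0:c
5(u) covers 2:a
6(b) covers 3:b
floor of heap: 0:c, 1:b, 2:a
completions by unplaced set U, small U first (add the entries for U minus each lowest piece of U):
  |U|=1: {4}:1  {5}:1  {6}:1
  |U|=2: {0,4}:1  {2,5}:1  {3,6}:1  {4,5}:2  {4,6}:2  {5,6}:2
  |U|=3: {0,4,5}:3  {0,4,6}:3  {1,3,6}:1  {2,4,5}:3  {2,5,6}:3  {3,4,6}:3  {3,5,6}:3  {4,5,6}:6
  |U|=4: {0,2,4,5}:6  {0,3,4,6}:6  {0,4,5,6}:12  {1,3,4,6}:4  {1,3,5,6}:4  {2,3,5,6}:6  {2,4,5,6}:12  {3,4,5,6}:12
  |U|=5: {0,1,3,4,6}:10  {0,2,4,5,6}:30  {0,3,4,5,6}:30  {1,2,3,5,6}:10  {1,3,4,5,6}:20  {2,3,4,5,6}:30
  start at 0(c): 60
  start at 1(b): 90
  start at 2(a): 60
sum over floor = 210

210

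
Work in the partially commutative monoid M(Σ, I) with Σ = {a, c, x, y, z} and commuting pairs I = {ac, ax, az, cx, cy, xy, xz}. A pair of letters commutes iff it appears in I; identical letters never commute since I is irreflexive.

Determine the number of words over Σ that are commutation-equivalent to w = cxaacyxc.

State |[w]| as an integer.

#0=c has no predecessor
#1=x has no predecessor
#2=a has no predecessor
#3=a depends on [2:a]
#4=c depends on [0:c]
#5=y depends on [3:a]
#6=x depends on [1:x]
#7=c depends on [4:c]
sources: [0:c, 1:x, 2:a]
N(rest) = Σ N(rest − s) over sources s of rest; N(one piece) = 1:
  size 1 → [5]=1  [6]=1  [7]=1
  size 2 → [1,6]=1  [3,5]=1  [4,7]=1  [5,6]=2  [5,7]=2  [6,7]=2
  size 3 → [0,4,7]=1  [1,5,6]=3  [1,6,7]=3  [2,3,5]=1  [3,5,6]=3  [3,5,7]=3  [4,5,7]=3  [4,6,7]=3  [5,6,7]=6
  size 4 → [0,4,5,7]=4  [0,4,6,7]=4  [1,3,5,6]=6  [1,4,6,7]=6  [1,5,6,7]=12  [2,3,5,6]=4  [2,3,5,7]=4  [3,4,5,7]=6  [3,5,6,7]=12  [4,5,6,7]=12
  size 5 → [0,1,4,6,7]=10  [0,3,4,5,7]=10  [0,4,5,6,7]=20  [1,2,3,5,6]=10  [1,3,5,6,7]=30  [1,4,5,6,7]=30  [2,3,4,5,7]=10  [2,3,5,6,7]=20  [3,4,5,6,7]=30
  size 6 → [0,1,4,5,6,7]=60  [0,2,3,4,5,7]=20  [0,3,4,5,6,7]=60  [1,2,3,5,6,7]=60  [1,3,4,5,6,7]=90  [2,3,4,5,6,7]=60
  first=0(c) contributes 210
  first=1(x) contributes 140
  first=2(a) contributes 210
|[w]| = 560

560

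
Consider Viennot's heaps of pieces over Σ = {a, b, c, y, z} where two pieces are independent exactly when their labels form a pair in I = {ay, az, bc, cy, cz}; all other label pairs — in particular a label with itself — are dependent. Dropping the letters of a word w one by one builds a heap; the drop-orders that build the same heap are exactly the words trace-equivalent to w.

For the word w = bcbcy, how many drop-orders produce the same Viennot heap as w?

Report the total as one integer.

10

#0=b has no predecessor
#1=c has no predecessor
#2=b depends on [0:b]
#3=c depends on [1:c]
#4=y depends on [2:b]
sources: [0:b, 1:c]
N(rest) = Σ N(rest − s) over sources s of rest; N(one piece) = 1:
  size 1 → [3]=1  [4]=1
  size 2 → [1,3]=1  [2,4]=1  [3,4]=2
  size 3 → [0,2,4]=1  [1,3,4]=3  [2,3,4]=3
  first=0(b) contributes 6
  first=1(c) contributes 4
|[w]| = 10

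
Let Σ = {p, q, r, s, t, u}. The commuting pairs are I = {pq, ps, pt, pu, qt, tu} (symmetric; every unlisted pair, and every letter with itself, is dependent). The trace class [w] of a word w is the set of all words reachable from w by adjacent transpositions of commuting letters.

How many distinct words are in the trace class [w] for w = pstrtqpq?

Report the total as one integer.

36

drop 0:p onto floor
drop 1:s onto floor
drop 2:t onto {1:s}
drop 3:r onto {0:p, 2:t}
drop 4:t onto {3:r}
drop 5:q onto {3:r}
drop 6:p onto {3:r}
drop 7:q onto {5:q}
ground layer = {0:p, 1:s}
drop-orders for the pieces not yet dropped (sum over which currently-grounded one goes next):
  1 to go: {4} 1  {6} 1  {7} 1
  2 to go: {4,6} 2  {4,7} 2  {5,7} 1  {6,7} 2
  3 to go: {4,5,7} 3  {4,6,7} 6  {5,6,7} 3
  4 to go: {4,5,6,7} 12
  5 to go: {3,4,5,6,7} 12
  6 to go: {0,3,4,5,6,7} 12  {2,3,4,5,6,7} 12
  if 0:p drops first: 12 orders
  if 1:s drops first: 24 orders
heap linearizations: 36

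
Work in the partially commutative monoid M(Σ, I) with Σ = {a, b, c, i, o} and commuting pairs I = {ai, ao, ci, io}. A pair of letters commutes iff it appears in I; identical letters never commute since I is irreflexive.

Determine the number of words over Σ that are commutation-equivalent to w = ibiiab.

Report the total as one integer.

3

#0=i has no predecessor
#1=b depends on [0:i]
#2=i depends on [1:b]
#3=i depends on [2:i]
#4=a depends on [1:b]
#5=b depends on [3:i, 4:a]
sources: [0:i]
N(rest) = Σ N(rest − s) over sources s of rest; N(one piece) = 1:
  size 1 → [5]=1
  size 2 → [3,5]=1  [4,5]=1
  size 3 → [2,3,5]=1  [3,4,5]=2
  size 4 → [2,3,4,5]=3
  first=0(i) contributes 3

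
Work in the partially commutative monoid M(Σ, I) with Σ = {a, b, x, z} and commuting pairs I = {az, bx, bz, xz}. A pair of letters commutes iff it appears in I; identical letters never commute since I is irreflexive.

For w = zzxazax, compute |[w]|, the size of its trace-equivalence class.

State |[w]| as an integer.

piece 0:z — minimal
piece 1:z rests on {0:z}
piece 2:x — minimal
piece 3:a rests on {2:x}
piece 4:z rests on {1:z}
piece 5:a rests on {3:a}
piece 6:x rests on {5:a}
minimal pieces: {0:z, 2:x}
ways to finish when only these pieces remain (= sum over removing one remaining piece with nothing left below it):
  1 left: {4}→1  {6}→1
  2 left: {1,4}→1  {4,6}→2  {5,6}→1
  3 left: {0,1,4}→1  {1,4,6}→3  {3,5,6}→1  {4,5,6}→3
  4 left: {0,1,4,6}→4  {1,4,5,6}→6  {2,3,5,6}→1  {3,4,5,6}→4
  5 left: {0,1,4,5,6}→10  {1,3,4,5,6}→10  {2,3,4,5,6}→5
  placing 0:z first → 15 extensions
  placing 2:x first → 20 extensions
total linear extensions = 35

35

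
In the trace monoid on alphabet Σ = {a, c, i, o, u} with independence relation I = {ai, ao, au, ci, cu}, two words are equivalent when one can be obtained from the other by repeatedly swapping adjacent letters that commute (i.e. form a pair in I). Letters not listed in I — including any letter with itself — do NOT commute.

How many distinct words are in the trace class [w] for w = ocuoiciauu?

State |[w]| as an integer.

30

piece 0:o — minimal
piece 1:c rests on {0:o}
piece 2:u rests on {0:o}
piece 3:o rests on {1:c, 2:u}
piece 4:i rests on {3:o}
piece 5:c rests on {3:o}
piece 6:i rests on {4:i}
piece 7:a rests on {5:c}
piece 8:u rests on {6:i}
piece 9:u rests on {8:u}
minimal pieces: {0:o}
ways to finish when only these pieces remain (= sum over removing one remaining piece with nothing left below it):
  1 left: {7}→1  {9}→1
  2 left: {5,7}→1  {7,9}→2  {8,9}→1
  3 left: {5,7,9}→3  {6,8,9}→1  {7,8,9}→3
  4 left: {4,6,8,9}→1  {5,7,8,9}→6  {6,7,8,9}→4
  5 left: {4,6,7,8,9}→5  {5,6,7,8,9}→10
  6 left: {4,5,6,7,8,9}→15
  7 left: {3,4,5,6,7,8,9}→15
  8 left: {1,3,4,5,6,7,8,9}→15  {2,3,4,5,6,7,8,9}→15
  placing 0:o first → 30 extensions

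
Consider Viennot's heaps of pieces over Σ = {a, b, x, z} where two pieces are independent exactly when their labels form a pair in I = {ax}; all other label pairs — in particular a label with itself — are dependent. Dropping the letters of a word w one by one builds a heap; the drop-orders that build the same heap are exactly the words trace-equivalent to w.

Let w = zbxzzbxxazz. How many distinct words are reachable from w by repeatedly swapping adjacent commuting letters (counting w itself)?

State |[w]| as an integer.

0(z) covers ∅
1(b) covers 0:z
2(x) covers 1:b
3(z) covers 2:x
4(z) covers 3:z
5(b) covers 4:z
6(x) covers 5:b
7(x) covers 6:x
8(a) covers 5:b
9(z) covers 7:x, 8:a
10(z) covers 9:z
floor of heap: 0:z
completions by unplaced set U, small U first (add the entries for U minus each lowest piece of U):
  |U|=1: {10}:1
  |U|=2: {9,10}:1
  |U|=3: {7,9,10}:1  {8,9,10}:1
  |U|=4: {6,7,9,10}:1  {7,8,9,10}:2
  |U|=5: {6,7,8,9,10}:3
  |U|=6: {5,6,7,8,9,10}:3
  |U|=7: {4,5,6,7,8,9,10}:3
  |U|=8: {3,4,5,6,7,8,9,10}:3
  |U|=9: {2,3,4,5,6,7,8,9,10}:3
  start at 0(z): 3

3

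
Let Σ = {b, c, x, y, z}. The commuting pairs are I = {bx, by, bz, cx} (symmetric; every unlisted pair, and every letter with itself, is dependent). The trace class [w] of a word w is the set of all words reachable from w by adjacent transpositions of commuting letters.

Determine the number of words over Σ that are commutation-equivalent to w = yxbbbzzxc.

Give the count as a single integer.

91

piece 0:y — minimal
piece 1:x rests on {0:y}
piece 2:b — minimal
piece 3:b rests on {2:b}
piece 4:b rests on {3:b}
piece 5:z rests on {1:x}
piece 6:z rests on {5:z}
piece 7:x rests on {6:z}
piece 8:c rests on {4:b, 6:z}
minimal pieces: {0:y, 2:b}
ways to finish when only these pieces remain (= sum over removing one remaining piece with nothing left below it):
  1 left: {7}→1  {8}→1
  2 left: {4,8}→1  {7,8}→2
  3 left: {3,4,8}→1  {4,7,8}→3  {6,7,8}→2
  4 left: {2,3,4,8}→1  {3,4,7,8}→4  {4,6,7,8}→5  {5,6,7,8}→2
  5 left: {1,5,6,7,8}→2  {2,3,4,7,8}→5  {3,4,6,7,8}→9  {4,5,6,7,8}→7
  6 left: {0,1,5,6,7,8}→2  {1,4,5,6,7,8}→9  {2,3,4,6,7,8}→14  {3,4,5,6,7,8}→16
  7 left: {0,1,4,5,6,7,8}→11  {1,3,4,5,6,7,8}→25  {2,3,4,5,6,7,8}→30
  placing 0:y first → 55 extensions
  placing 2:b first → 36 extensions
total linear extensions = 91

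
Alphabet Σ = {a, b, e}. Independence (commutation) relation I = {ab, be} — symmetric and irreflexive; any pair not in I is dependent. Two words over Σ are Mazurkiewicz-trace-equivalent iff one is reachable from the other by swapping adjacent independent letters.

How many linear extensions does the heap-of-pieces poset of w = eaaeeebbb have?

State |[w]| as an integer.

84

#0=e has no predecessor
#1=a depends on [0:e]
#2=a depends on [1:a]
#3=e depends on [2:a]
#4=e depends on [3:e]
#5=e depends on [4:e]
#6=b has no predecessor
#7=b depends on [6:b]
#8=b depends on [7:b]
sources: [0:e, 6:b]
N(rest) = Σ N(rest − s) over sources s of rest; N(one piece) = 1:
  size 1 → [5]=1  [8]=1
  size 2 → [4,5]=1  [5,8]=2  [7,8]=1
  size 3 → [3,4,5]=1  [4,5,8]=3  [5,7,8]=3  [6,7,8]=1
  size 4 → [2,3,4,5]=1  [3,4,5,8]=4  [4,5,7,8]=6  [5,6,7,8]=4
  size 5 → [1,2,3,4,5]=1  [2,3,4,5,8]=5  [3,4,5,7,8]=10  [4,5,6,7,8]=10
  size 6 → [0,1,2,3,4,5]=1  [1,2,3,4,5,8]=6  [2,3,4,5,7,8]=15  [3,4,5,6,7,8]=20
  size 7 → [0,1,2,3,4,5,8]=7  [1,2,3,4,5,7,8]=21  [2,3,4,5,6,7,8]=35
  first=0(e) contributes 56
  first=6(b) contributes 28
|[w]| = 84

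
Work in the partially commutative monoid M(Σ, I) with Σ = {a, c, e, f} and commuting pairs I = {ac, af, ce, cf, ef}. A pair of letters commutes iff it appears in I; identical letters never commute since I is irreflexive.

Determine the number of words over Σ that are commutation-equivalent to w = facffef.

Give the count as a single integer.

0(f) covers ∅
1(a) covers ∅
2(c) covers ∅
3(f) covers 0:f
4(f) covers 3:f
5(e) covers 1:a
6(f) covers 4:f
floor of heap: 0:f, 1:a, 2:c
completions by unplaced set U, small U first (add the entries for U minus each lowest piece of U):
  |U|=1: {2}:1  {5}:1  {6}:1
  |U|=2: {1,5}:1  {2,5}:2  {2,6}:2  {4,6}:1  {5,6}:2
  |U|=3: {1,2,5}:3  {1,5,6}:3  {2,4,6}:3  {2,5,6}:6  {3,4,6}:1  {4,5,6}:3
  |U|=4: {0,3,4,6}:1  {1,2,5,6}:12  {1,4,5,6}:6  {2,3,4,6}:4  {2,4,5,6}:12  {3,4,5,6}:4
  |U|=5: {0,2,3,4,6}:5  {0,3,4,5,6}:5  {1,2,4,5,6}:30  {1,3,4,5,6}:10  {2,3,4,5,6}:20
  start at 0(f): 60
  start at 1(a): 30
  start at 2(c): 15
sum over floor = 105

105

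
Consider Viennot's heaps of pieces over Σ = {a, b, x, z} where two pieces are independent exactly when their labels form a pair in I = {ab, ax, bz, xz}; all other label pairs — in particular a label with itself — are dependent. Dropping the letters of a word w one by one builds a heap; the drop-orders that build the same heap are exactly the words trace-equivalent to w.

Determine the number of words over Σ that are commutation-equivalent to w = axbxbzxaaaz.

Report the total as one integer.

drop 0:a onto floor
drop 1:x onto floor
drop 2:b onto {1:x}
drop 3:x onto {2:b}
drop 4:b onto {3:x}
drop 5:z onto {0:a}
drop 6:x onto {4:b}
drop 7:a onto {5:z}
drop 8:a onto {7:a}
drop 9:a onto {8:a}
drop 10:z onto {9:a}
ground layer = {0:a, 1:x}
drop-orders for the pieces not yet dropped (sum over which currently-grounded one goes next):
  1 to go: {6} 1  {10} 1
  2 to go: {4,6} 1  {6,10} 2  {9,10} 1
  3 to go: {3,4,6} 1  {4,6,10} 3  {6,9,10} 3  {8,9,10} 1
  4 to go: {2,3,4,6} 1  {3,4,6,10} 4  {4,6,9,10} 6  {6,8,9,10} 4  {7,8,9,10} 1
  5 to go: {1,2,3,4,6} 1  {2,3,4,6,10} 5  {3,4,6,9,10} 10  {4,6,8,9,10} 10  {5,7,8,9,10} 1  {6,7,8,9,10} 5
  6 to go: {0,5,7,8,9,10} 1  {1,2,3,4,6,10} 6  {2,3,4,6,9,10} 15  {3,4,6,8,9,10} 20  {4,6,7,8,9,10} 15  {5,6,7,8,9,10} 6
  7 to go: {0,5,6,7,8,9,10} 7  {1,2,3,4,6,9,10} 21  {2,3,4,6,8,9,10} 35  {3,4,6,7,8,9,10} 35  {4,5,6,7,8,9,10} 21
  8 to go: {0,4,5,6,7,8,9,10} 28  {1,2,3,4,6,8,9,10} 56  {2,3,4,6,7,8,9,10} 70  {3,4,5,6,7,8,9,10} 56
  9 to go: {0,3,4,5,6,7,8,9,10} 84  {1,2,3,4,6,7,8,9,10} 126  {2,3,4,5,6,7,8,9,10} 126
  if 0:a drops first: 252 orders
  if 1:x drops first: 210 orders
heap linearizations: 462

462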